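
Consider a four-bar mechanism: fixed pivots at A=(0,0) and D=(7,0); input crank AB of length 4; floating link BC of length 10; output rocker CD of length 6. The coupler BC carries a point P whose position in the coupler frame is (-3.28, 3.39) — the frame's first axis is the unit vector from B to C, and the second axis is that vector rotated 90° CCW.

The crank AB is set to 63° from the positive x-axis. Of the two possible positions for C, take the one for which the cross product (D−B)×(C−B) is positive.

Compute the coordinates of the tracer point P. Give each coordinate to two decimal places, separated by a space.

-1.47 6.95

A=(0,0), D=(7.00,0)
B = A + 4.00·(cos63°, sin63°) = (1.8160, 3.5640)
|BD| = 6.2910
circle(B,10.00) ∩ circle(D,6.00): a=8.2321, h=5.6773
  candidates: C₊=(11.8160,3.5786) cross=35.716; C₋=(5.3832,-5.7781) cross=-35.716
  mode + wants cross > 0 → take C=(11.8160,3.5786) (cross=35.716)
ex = (C−B)/|BC| = (1.0000,0.0015); ey = (-0.0015,1.0000)
P = B + -3.28·ex + 3.39·ey = (-1.4690,6.9492)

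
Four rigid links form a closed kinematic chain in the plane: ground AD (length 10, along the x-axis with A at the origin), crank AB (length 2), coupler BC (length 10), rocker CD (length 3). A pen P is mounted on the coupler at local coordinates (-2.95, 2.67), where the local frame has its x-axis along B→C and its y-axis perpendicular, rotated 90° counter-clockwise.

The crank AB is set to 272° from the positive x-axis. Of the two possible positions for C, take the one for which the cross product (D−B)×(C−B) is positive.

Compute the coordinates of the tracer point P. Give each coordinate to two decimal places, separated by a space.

-3.80 -1.06

A=(0,0), D=(10.00,0)
B = A + 2.00·(cos272°, sin272°) = (0.0698, -1.9988)
|BD| = 10.1294
circle(B,10.00) ∩ circle(D,3.00): a=9.5566, h=2.9448
  candidates: C₊=(8.8574,2.7739) cross=29.829; C₋=(10.0196,-2.9999) cross=-29.829
  mode + wants cross > 0 → take C=(8.8574,2.7739) (cross=29.829)
ex = (C−B)/|BC| = (0.8788,0.4773); ey = (-0.4773,0.8788)
P = B + -2.95·ex + 2.67·ey = (-3.7968,-1.0604)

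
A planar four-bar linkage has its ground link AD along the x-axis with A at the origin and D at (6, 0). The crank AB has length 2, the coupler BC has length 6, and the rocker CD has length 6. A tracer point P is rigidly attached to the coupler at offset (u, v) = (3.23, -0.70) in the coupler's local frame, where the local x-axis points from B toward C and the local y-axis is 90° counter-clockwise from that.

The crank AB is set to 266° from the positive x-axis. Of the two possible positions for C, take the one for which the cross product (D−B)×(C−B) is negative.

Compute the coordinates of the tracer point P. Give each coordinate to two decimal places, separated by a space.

1.91 -4.59

A=(0,0), D=(6.00,0)
B = A + 2.00·(cos266°, sin266°) = (-0.1395, -1.9951)
|BD| = 6.4556
circle(B,6.00) ∩ circle(D,6.00): a=3.2278, h=5.0578
  candidates: C₊=(1.3671,3.8126) cross=32.651; C₋=(4.4934,-5.8078) cross=-32.651
  mode - wants cross < 0 → take C=(4.4934,-5.8078) (cross=-32.651)
ex = (C−B)/|BC| = (0.7722,-0.6354); ey = (0.6354,0.7722)
P = B + 3.23·ex + -0.70·ey = (1.9097,-4.5881)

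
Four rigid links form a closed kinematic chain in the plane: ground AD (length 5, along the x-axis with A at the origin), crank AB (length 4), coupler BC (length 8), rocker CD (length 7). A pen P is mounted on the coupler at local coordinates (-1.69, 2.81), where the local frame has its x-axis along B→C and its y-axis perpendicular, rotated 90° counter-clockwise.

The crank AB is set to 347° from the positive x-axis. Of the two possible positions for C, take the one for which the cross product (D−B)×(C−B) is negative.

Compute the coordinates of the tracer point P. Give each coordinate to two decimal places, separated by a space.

2.33 1.98

A=(0,0), D=(5.00,0)
B = A + 4.00·(cos347°, sin347°) = (3.8975, -0.8998)
|BD| = 1.4231
circle(B,8.00) ∩ circle(D,7.00): a=5.9818, h=5.3121
  candidates: C₊=(5.1730,6.9979) cross=7.560; C₋=(11.8905,-1.2331) cross=-7.560
  mode - wants cross < 0 → take C=(11.8905,-1.2331) (cross=-7.560)
ex = (C−B)/|BC| = (0.9991,-0.0417); ey = (0.0417,0.9991)
P = B + -1.69·ex + 2.81·ey = (2.3260,1.9782)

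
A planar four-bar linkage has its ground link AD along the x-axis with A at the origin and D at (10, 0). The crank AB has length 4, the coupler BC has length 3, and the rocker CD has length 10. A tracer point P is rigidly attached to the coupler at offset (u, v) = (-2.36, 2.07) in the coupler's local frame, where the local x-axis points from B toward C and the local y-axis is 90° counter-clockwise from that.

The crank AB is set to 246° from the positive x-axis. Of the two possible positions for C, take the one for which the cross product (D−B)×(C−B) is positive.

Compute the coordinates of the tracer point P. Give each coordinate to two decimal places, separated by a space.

-4.67 -4.43

A=(0,0), D=(10.00,0)
B = A + 4.00·(cos246°, sin246°) = (-1.6269, -3.6542)
|BD| = 12.1877
circle(B,3.00) ∩ circle(D,10.00): a=2.3605, h=1.8514
  candidates: C₊=(0.0699,-1.1802) cross=22.565; C₋=(1.1801,-4.7127) cross=-22.565
  mode + wants cross > 0 → take C=(0.0699,-1.1802) (cross=22.565)
ex = (C−B)/|BC| = (0.5656,0.8247); ey = (-0.8247,0.5656)
P = B + -2.36·ex + 2.07·ey = (-4.6689,-4.4296)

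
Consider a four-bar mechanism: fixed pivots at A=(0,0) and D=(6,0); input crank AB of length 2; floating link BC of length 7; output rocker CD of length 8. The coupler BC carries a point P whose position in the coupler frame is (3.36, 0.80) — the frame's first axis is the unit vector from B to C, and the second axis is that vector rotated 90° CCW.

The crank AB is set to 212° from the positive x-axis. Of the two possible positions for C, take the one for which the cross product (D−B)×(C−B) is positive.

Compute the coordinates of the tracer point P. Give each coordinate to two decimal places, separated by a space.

-1.49 2.39

A=(0,0), D=(6.00,0)
B = A + 2.00·(cos212°, sin212°) = (-1.6961, -1.0598)
|BD| = 7.7687
circle(B,7.00) ∩ circle(D,8.00): a=2.9190, h=6.3624
  candidates: C₊=(0.3276,5.6413) cross=49.427; C₋=(2.0635,-6.9645) cross=-49.427
  mode + wants cross > 0 → take C=(0.3276,5.6413) (cross=49.427)
ex = (C−B)/|BC| = (0.2891,0.9573); ey = (-0.9573,0.2891)
P = B + 3.36·ex + 0.80·ey = (-1.4906,2.3880)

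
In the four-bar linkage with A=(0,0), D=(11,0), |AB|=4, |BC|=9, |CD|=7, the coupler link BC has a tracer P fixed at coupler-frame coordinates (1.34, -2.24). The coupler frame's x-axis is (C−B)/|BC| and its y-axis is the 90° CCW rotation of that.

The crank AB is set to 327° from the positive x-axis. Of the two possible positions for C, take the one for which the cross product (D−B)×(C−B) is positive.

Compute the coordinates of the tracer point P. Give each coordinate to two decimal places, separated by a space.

5.95 -1.95

A=(0,0), D=(11.00,0)
B = A + 4.00·(cos327°, sin327°) = (3.3547, -2.1786)
|BD| = 7.9497
circle(B,9.00) ∩ circle(D,7.00): a=5.9875, h=6.7194
  candidates: C₊=(7.2716,5.9244) cross=53.417; C₋=(10.9544,-6.9999) cross=-53.417
  mode + wants cross > 0 → take C=(7.2716,5.9244) (cross=53.417)
ex = (C−B)/|BC| = (0.4352,0.9003); ey = (-0.9003,0.4352)
P = B + 1.34·ex + -2.24·ey = (5.9546,-1.9470)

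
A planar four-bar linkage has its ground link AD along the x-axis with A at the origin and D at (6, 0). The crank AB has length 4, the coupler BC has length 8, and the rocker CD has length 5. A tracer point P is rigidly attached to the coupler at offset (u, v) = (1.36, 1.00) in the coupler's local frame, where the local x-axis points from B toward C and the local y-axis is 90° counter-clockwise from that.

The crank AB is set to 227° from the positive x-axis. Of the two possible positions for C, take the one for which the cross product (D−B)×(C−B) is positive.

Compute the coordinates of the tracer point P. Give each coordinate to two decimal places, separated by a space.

-2.66 -1.24

A=(0,0), D=(6.00,0)
B = A + 4.00·(cos227°, sin227°) = (-2.7280, -2.9254)
|BD| = 9.2052
circle(B,8.00) ∩ circle(D,5.00): a=6.7210, h=4.3392
  candidates: C₊=(2.2656,3.3247) cross=39.943; C₋=(5.0235,-4.9037) cross=-39.943
  mode + wants cross > 0 → take C=(2.2656,3.3247) (cross=39.943)
ex = (C−B)/|BC| = (0.6242,0.7813); ey = (-0.7813,0.6242)
P = B + 1.36·ex + 1.00·ey = (-2.6604,-1.2387)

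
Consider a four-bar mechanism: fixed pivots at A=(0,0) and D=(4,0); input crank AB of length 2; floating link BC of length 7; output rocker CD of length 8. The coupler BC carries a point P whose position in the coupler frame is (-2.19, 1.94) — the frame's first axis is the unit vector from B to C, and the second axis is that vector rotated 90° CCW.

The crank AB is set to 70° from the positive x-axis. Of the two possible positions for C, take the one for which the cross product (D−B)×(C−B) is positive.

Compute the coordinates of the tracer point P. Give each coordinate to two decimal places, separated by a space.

A=(0,0), D=(4.00,0)
B = A + 2.00·(cos70°, sin70°) = (0.6840, 1.8794)
|BD| = 3.8115
circle(B,7.00) ∩ circle(D,8.00): a=-0.0620, h=6.9997
  candidates: C₊=(4.0816,7.9996) cross=26.680; C₋=(-2.8213,-4.1797) cross=-26.680
  mode + wants cross > 0 → take C=(4.0816,7.9996) (cross=26.680)
ex = (C−B)/|BC| = (0.4854,0.8743); ey = (-0.8743,0.4854)
P = B + -2.19·ex + 1.94·ey = (-2.0751,0.9062)

-2.08 0.91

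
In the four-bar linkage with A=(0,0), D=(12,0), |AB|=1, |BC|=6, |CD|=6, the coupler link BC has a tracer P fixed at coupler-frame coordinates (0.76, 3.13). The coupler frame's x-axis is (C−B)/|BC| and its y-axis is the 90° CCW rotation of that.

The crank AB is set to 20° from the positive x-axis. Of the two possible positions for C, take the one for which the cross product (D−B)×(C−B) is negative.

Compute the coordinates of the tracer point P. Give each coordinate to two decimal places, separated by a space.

2.93 2.87

A=(0,0), D=(12.00,0)
B = A + 1.00·(cos20°, sin20°) = (0.9397, 0.3420)
|BD| = 11.0656
circle(B,6.00) ∩ circle(D,6.00): a=5.5328, h=2.3212
  candidates: C₊=(6.5416,2.4911) cross=25.686; C₋=(6.3981,-2.1491) cross=-25.686
  mode - wants cross < 0 → take C=(6.3981,-2.1491) (cross=-25.686)
ex = (C−B)/|BC| = (0.9097,-0.4152); ey = (0.4152,0.9097)
P = B + 0.76·ex + 3.13·ey = (2.9306,2.8739)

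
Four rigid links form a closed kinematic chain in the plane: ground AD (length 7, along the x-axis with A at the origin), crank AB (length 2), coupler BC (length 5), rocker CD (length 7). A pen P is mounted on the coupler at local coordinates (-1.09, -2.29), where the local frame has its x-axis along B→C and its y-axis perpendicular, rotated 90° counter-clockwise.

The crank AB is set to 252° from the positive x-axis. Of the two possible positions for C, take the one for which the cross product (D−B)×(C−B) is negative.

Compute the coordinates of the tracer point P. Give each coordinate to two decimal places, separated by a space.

A=(0,0), D=(7.00,0)
B = A + 2.00·(cos252°, sin252°) = (-0.6180, -1.9021)
|BD| = 7.8519
circle(B,5.00) ∩ circle(D,7.00): a=2.3977, h=4.3876
  candidates: C₊=(0.6453,2.9356) cross=34.451; C₋=(2.7711,-5.5782) cross=-34.451
  mode - wants cross < 0 → take C=(2.7711,-5.5782) (cross=-34.451)
ex = (C−B)/|BC| = (0.6778,-0.7352); ey = (0.7352,0.6778)
P = B + -1.09·ex + -2.29·ey = (-3.0405,-2.6529)

-3.04 -2.65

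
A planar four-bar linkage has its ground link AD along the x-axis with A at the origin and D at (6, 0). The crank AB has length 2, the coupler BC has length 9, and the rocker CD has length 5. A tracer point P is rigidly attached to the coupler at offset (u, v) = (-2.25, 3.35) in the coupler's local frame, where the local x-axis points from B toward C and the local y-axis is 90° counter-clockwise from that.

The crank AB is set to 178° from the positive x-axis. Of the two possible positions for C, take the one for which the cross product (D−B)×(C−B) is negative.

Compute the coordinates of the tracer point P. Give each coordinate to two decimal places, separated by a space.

A=(0,0), D=(6.00,0)
B = A + 2.00·(cos178°, sin178°) = (-1.9988, 0.0698)
|BD| = 7.9991
circle(B,9.00) ∩ circle(D,5.00): a=7.4999, h=4.9750
  candidates: C₊=(5.5443,4.9792) cross=39.796; C₋=(5.4575,-4.9705) cross=-39.796
  mode - wants cross < 0 → take C=(5.4575,-4.9705) (cross=-39.796)
ex = (C−B)/|BC| = (0.8285,-0.5600); ey = (0.5600,0.8285)
P = B + -2.25·ex + 3.35·ey = (-1.9867,4.1052)

-1.99 4.11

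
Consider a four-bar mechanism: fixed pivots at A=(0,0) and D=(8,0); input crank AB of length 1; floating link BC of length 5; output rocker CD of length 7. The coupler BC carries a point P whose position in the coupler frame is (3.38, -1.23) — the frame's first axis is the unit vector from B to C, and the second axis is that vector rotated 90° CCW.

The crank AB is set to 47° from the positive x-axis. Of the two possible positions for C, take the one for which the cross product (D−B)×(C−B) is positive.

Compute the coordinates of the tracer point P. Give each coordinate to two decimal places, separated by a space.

3.43 3.05

A=(0,0), D=(8.00,0)
B = A + 1.00·(cos47°, sin47°) = (0.6820, 0.7314)
|BD| = 7.3545
circle(B,5.00) ∩ circle(D,7.00): a=2.0456, h=4.5624
  candidates: C₊=(3.1711,5.0677) cross=33.554; C₋=(2.2637,-4.0119) cross=-33.554
  mode + wants cross > 0 → take C=(3.1711,5.0677) (cross=33.554)
ex = (C−B)/|BC| = (0.4978,0.8673); ey = (-0.8673,0.4978)
P = B + 3.38·ex + -1.23·ey = (3.4314,3.0504)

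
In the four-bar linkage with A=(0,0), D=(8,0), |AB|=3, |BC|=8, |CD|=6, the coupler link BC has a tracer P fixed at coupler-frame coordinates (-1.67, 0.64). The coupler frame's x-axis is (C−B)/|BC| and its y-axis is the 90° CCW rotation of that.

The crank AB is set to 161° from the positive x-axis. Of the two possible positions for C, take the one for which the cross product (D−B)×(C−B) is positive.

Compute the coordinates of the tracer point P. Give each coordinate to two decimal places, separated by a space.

-4.61 0.77

A=(0,0), D=(8.00,0)
B = A + 3.00·(cos161°, sin161°) = (-2.8366, 0.9767)
|BD| = 10.8805
circle(B,8.00) ∩ circle(D,6.00): a=6.7269, h=4.3299
  candidates: C₊=(4.2519,4.6853) cross=47.112; C₋=(3.4746,-3.9396) cross=-47.112
  mode + wants cross > 0 → take C=(4.2519,4.6853) (cross=47.112)
ex = (C−B)/|BC| = (0.8861,0.4636); ey = (-0.4636,0.8861)
P = B + -1.67·ex + 0.64·ey = (-4.6130,0.7696)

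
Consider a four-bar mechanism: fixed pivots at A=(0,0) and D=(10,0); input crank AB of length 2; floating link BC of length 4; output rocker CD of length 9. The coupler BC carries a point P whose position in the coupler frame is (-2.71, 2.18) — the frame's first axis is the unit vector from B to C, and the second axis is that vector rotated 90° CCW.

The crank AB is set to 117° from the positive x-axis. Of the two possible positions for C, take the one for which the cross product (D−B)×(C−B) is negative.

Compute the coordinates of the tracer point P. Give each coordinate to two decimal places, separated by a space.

A=(0,0), D=(10.00,0)
B = A + 2.00·(cos117°, sin117°) = (-0.9080, 1.7820)
|BD| = 11.0526
circle(B,4.00) ∩ circle(D,9.00): a=2.5858, h=3.0518
  candidates: C₊=(2.1360,4.3770) cross=33.731; C₋=(1.1519,-1.6468) cross=-33.731
  mode - wants cross < 0 → take C=(1.1519,-1.6468) (cross=-33.731)
ex = (C−B)/|BC| = (0.5150,-0.8572); ey = (0.8572,0.5150)
P = B + -2.71·ex + 2.18·ey = (-0.4349,5.2277)

-0.43 5.23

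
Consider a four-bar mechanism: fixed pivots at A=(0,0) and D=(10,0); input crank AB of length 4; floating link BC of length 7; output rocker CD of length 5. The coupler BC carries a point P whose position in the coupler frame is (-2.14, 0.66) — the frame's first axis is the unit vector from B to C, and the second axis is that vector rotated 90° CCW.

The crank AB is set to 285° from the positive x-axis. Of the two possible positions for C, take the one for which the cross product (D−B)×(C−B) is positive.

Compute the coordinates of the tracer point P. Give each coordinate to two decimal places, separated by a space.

A=(0,0), D=(10.00,0)
B = A + 4.00·(cos285°, sin285°) = (1.0353, -3.8637)
|BD| = 9.7619
circle(B,7.00) ∩ circle(D,5.00): a=6.1102, h=3.4154
  candidates: C₊=(5.2947,1.6912) cross=33.341; C₋=(7.9983,-4.5819) cross=-33.341
  mode + wants cross > 0 → take C=(5.2947,1.6912) (cross=33.341)
ex = (C−B)/|BC| = (0.6085,0.7936); ey = (-0.7936,0.6085)
P = B + -2.14·ex + 0.66·ey = (-0.7906,-5.1603)

-0.79 -5.16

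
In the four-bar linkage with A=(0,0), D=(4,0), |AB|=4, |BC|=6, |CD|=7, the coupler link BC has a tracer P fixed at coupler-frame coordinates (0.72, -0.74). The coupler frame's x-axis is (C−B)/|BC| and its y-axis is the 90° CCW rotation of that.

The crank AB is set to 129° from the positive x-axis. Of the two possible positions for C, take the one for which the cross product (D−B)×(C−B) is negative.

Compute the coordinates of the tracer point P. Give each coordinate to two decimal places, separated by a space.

A=(0,0), D=(4.00,0)
B = A + 4.00·(cos129°, sin129°) = (-2.5173, 3.1086)
|BD| = 7.2207
circle(B,6.00) ∩ circle(D,7.00): a=2.7101, h=5.3530
  candidates: C₊=(2.2334,6.7734) cross=38.653; C₋=(-2.3757,-2.8897) cross=-38.653
  mode - wants cross < 0 → take C=(-2.3757,-2.8897) (cross=-38.653)
ex = (C−B)/|BC| = (0.0236,-0.9997); ey = (0.9997,0.0236)
P = B + 0.72·ex + -0.74·ey = (-3.2401,2.3713)

-3.24 2.37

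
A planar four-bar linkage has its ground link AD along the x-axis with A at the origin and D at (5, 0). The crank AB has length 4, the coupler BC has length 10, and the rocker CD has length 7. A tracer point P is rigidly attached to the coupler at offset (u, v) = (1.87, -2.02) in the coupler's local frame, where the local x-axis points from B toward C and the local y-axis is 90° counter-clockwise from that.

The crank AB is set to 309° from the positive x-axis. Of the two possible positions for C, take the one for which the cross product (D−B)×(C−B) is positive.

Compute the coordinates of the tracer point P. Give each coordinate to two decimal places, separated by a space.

A=(0,0), D=(5.00,0)
B = A + 4.00·(cos309°, sin309°) = (2.5173, -3.1086)
|BD| = 3.9783
circle(B,10.00) ∩ circle(D,7.00): a=8.3989, h=5.4276
  candidates: C₊=(3.5177,6.8413) cross=21.593; C₋=(11.9997,0.0670) cross=-21.593
  mode + wants cross > 0 → take C=(3.5177,6.8413) (cross=21.593)
ex = (C−B)/|BC| = (0.1000,0.9950); ey = (-0.9950,0.1000)
P = B + 1.87·ex + -2.02·ey = (4.7142,-1.4500)

4.71 -1.45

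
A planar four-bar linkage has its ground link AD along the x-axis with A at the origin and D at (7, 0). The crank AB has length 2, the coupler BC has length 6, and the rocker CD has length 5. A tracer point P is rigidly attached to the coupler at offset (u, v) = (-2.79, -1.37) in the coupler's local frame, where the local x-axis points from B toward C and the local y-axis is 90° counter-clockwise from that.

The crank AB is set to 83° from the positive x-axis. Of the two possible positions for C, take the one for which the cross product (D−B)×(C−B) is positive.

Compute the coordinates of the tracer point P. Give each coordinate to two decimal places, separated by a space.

-1.58 -0.53

A=(0,0), D=(7.00,0)
B = A + 2.00·(cos83°, sin83°) = (0.2437, 1.9851)
|BD| = 7.0419
circle(B,6.00) ∩ circle(D,5.00): a=4.3020, h=4.1825
  candidates: C₊=(5.5503,4.7852) cross=29.452; C₋=(3.1922,-3.2405) cross=-29.452
  mode + wants cross > 0 → take C=(5.5503,4.7852) (cross=29.452)
ex = (C−B)/|BC| = (0.8844,0.4667); ey = (-0.4667,0.8844)
P = B + -2.79·ex + -1.37·ey = (-1.5844,-0.5286)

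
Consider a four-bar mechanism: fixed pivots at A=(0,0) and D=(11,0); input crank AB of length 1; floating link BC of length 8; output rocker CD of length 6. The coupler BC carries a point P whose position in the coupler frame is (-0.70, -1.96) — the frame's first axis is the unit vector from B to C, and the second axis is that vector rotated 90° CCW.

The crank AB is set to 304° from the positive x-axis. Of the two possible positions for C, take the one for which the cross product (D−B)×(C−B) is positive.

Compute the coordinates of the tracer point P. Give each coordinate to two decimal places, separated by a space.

A=(0,0), D=(11.00,0)
B = A + 1.00·(cos304°, sin304°) = (0.5592, -0.8290)
|BD| = 10.4737
circle(B,8.00) ∩ circle(D,6.00): a=6.5735, h=4.5595
  candidates: C₊=(6.7512,4.2365) cross=47.754; C₋=(7.4730,-4.8539) cross=-47.754
  mode + wants cross > 0 → take C=(6.7512,4.2365) (cross=47.754)
ex = (C−B)/|BC| = (0.7740,0.6332); ey = (-0.6332,0.7740)
P = B + -0.70·ex + -1.96·ey = (1.2584,-2.7893)

1.26 -2.79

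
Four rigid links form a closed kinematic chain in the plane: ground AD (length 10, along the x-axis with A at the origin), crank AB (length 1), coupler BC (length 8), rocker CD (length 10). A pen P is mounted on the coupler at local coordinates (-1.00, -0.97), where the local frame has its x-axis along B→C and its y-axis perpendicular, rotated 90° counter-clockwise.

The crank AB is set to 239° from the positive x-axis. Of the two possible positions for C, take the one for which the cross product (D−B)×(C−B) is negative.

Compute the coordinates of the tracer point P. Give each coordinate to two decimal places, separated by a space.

-1.86 -0.50

A=(0,0), D=(10.00,0)
B = A + 1.00·(cos239°, sin239°) = (-0.5150, -0.8572)
|BD| = 10.5499
circle(B,8.00) ∩ circle(D,10.00): a=3.5688, h=7.1599
  candidates: C₊=(2.4602,6.5690) cross=75.536; C₋=(3.6237,-7.7034) cross=-75.536
  mode - wants cross < 0 → take C=(3.6237,-7.7034) (cross=-75.536)
ex = (C−B)/|BC| = (0.5173,-0.8558); ey = (0.8558,0.5173)
P = B + -1.00·ex + -0.97·ey = (-1.8625,-0.5032)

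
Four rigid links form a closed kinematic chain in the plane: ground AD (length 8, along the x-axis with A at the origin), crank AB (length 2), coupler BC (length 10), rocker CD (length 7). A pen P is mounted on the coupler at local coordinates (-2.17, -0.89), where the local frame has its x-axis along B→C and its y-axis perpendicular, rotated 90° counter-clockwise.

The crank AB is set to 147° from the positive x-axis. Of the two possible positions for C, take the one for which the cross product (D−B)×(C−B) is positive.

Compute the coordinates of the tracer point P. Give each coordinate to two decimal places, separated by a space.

-2.94 -0.89

A=(0,0), D=(8.00,0)
B = A + 2.00·(cos147°, sin147°) = (-1.6773, 1.0893)
|BD| = 9.7385
circle(B,10.00) ∩ circle(D,7.00): a=7.4877, h=6.6283
  candidates: C₊=(6.5048,6.8384) cross=64.549; C₋=(5.0220,-6.3349) cross=-64.549
  mode + wants cross > 0 → take C=(6.5048,6.8384) (cross=64.549)
ex = (C−B)/|BC| = (0.8182,0.5749); ey = (-0.5749,0.8182)
P = B + -2.17·ex + -0.89·ey = (-2.9412,-0.8865)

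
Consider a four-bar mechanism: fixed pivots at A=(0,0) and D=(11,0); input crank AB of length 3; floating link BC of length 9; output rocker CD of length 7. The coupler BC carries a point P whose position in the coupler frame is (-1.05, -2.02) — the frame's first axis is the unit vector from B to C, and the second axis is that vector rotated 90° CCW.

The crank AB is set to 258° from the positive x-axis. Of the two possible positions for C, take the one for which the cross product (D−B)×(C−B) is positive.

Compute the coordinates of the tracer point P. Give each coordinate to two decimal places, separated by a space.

0.24 -5.04

A=(0,0), D=(11.00,0)
B = A + 3.00·(cos258°, sin258°) = (-0.6237, -2.9344)
|BD| = 11.9884
circle(B,9.00) ∩ circle(D,7.00): a=7.3288, h=5.2238
  candidates: C₊=(5.2035,3.9244) cross=62.625; C₋=(7.7608,-6.2055) cross=-62.625
  mode + wants cross > 0 → take C=(5.2035,3.9244) (cross=62.625)
ex = (C−B)/|BC| = (0.6475,0.7621); ey = (-0.7621,0.6475)
P = B + -1.05·ex + -2.02·ey = (0.2358,-5.0425)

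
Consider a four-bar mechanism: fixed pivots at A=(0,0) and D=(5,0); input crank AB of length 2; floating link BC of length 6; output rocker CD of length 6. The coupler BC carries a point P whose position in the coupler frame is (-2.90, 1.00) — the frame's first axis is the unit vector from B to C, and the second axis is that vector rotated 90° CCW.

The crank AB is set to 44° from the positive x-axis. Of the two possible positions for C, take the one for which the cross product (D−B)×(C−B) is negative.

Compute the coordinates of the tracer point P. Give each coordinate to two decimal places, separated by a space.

A=(0,0), D=(5.00,0)
B = A + 2.00·(cos44°, sin44°) = (1.4387, 1.3893)
|BD| = 3.8227
circle(B,6.00) ∩ circle(D,6.00): a=1.9114, h=5.6874
  candidates: C₊=(5.2864,5.9932) cross=21.741; C₋=(1.1523,-4.6038) cross=-21.741
  mode - wants cross < 0 → take C=(1.1523,-4.6038) (cross=-21.741)
ex = (C−B)/|BC| = (-0.0477,-0.9989); ey = (0.9989,-0.0477)
P = B + -2.90·ex + 1.00·ey = (2.5759,4.2383)

2.58 4.24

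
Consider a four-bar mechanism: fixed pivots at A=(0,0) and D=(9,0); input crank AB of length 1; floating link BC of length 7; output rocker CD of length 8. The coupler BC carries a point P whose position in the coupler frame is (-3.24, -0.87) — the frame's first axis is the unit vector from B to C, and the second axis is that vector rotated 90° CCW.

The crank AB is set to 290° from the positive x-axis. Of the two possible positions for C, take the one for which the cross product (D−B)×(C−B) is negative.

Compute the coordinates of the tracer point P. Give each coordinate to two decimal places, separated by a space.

A=(0,0), D=(9.00,0)
B = A + 1.00·(cos290°, sin290°) = (0.3420, -0.9397)
|BD| = 8.7088
circle(B,7.00) ∩ circle(D,8.00): a=3.4932, h=6.0661
  candidates: C₊=(3.1603,5.4679) cross=52.829; C₋=(4.4694,-6.5934) cross=-52.829
  mode - wants cross < 0 → take C=(4.4694,-6.5934) (cross=-52.829)
ex = (C−B)/|BC| = (0.5896,-0.8077); ey = (0.8077,0.5896)
P = B + -3.24·ex + -0.87·ey = (-2.2710,1.1642)

-2.27 1.16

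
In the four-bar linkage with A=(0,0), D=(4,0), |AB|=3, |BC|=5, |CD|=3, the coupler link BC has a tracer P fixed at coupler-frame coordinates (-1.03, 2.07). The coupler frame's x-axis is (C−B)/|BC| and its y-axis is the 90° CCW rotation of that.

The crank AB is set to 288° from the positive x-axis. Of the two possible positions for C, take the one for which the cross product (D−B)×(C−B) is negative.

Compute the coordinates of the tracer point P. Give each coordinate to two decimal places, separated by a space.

-0.32 -0.90

A=(0,0), D=(4.00,0)
B = A + 3.00·(cos288°, sin288°) = (0.9271, -2.8532)
|BD| = 4.1933
circle(B,5.00) ∩ circle(D,3.00): a=4.0045, h=2.9941
  candidates: C₊=(1.8244,2.0656) cross=12.555; C₋=(5.8988,-2.3226) cross=-12.555
  mode - wants cross < 0 → take C=(5.8988,-2.3226) (cross=-12.555)
ex = (C−B)/|BC| = (0.9944,0.1061); ey = (-0.1061,0.9944)
P = B + -1.03·ex + 2.07·ey = (-0.3168,-0.9042)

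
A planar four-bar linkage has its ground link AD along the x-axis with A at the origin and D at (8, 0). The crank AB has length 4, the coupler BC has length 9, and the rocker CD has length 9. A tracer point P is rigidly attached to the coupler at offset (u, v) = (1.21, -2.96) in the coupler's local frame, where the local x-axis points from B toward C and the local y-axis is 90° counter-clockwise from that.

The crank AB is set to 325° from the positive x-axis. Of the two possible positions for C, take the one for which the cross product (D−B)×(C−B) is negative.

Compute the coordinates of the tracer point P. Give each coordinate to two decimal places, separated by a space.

1.93 -5.19

A=(0,0), D=(8.00,0)
B = A + 4.00·(cos325°, sin325°) = (3.2766, -2.2943)
|BD| = 5.2511
circle(B,9.00) ∩ circle(D,9.00): a=2.6256, h=8.6085
  candidates: C₊=(1.8771,6.5962) cross=45.204; C₋=(9.3995,-8.8905) cross=-45.204
  mode - wants cross < 0 → take C=(9.3995,-8.8905) (cross=-45.204)
ex = (C−B)/|BC| = (0.6803,-0.7329); ey = (0.7329,0.6803)
P = B + 1.21·ex + -2.96·ey = (1.9304,-5.1949)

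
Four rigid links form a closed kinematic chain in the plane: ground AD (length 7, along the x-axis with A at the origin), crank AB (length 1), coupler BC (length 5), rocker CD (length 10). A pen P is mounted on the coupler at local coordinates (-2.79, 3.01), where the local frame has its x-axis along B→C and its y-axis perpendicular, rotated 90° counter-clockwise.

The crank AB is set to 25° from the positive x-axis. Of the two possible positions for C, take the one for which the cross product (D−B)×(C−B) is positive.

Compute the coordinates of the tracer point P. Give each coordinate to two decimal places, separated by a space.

A=(0,0), D=(7.00,0)
B = A + 1.00·(cos25°, sin25°) = (0.9063, 0.4226)
|BD| = 6.1083
circle(B,5.00) ∩ circle(D,10.00): a=-3.0850, h=3.9348
  candidates: C₊=(-1.8991,4.5615) cross=24.035; C₋=(-2.4435,-3.2893) cross=-24.035
  mode + wants cross > 0 → take C=(-1.8991,4.5615) (cross=24.035)
ex = (C−B)/|BC| = (-0.5611,0.8278); ey = (-0.8278,-0.5611)
P = B + -2.79·ex + 3.01·ey = (-0.0199,-3.5757)

-0.02 -3.58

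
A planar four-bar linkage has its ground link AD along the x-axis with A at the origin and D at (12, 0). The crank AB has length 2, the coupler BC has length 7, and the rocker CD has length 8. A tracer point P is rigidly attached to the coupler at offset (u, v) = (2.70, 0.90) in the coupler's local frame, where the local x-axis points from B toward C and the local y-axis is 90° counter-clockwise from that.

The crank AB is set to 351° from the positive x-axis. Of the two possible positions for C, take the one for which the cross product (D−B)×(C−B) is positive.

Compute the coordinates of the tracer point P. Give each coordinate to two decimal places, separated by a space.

2.82 2.40

A=(0,0), D=(12.00,0)
B = A + 2.00·(cos351°, sin351°) = (1.9754, -0.3129)
|BD| = 10.0295
circle(B,7.00) ∩ circle(D,8.00): a=4.2670, h=5.5491
  candidates: C₊=(6.0672,5.3667) cross=55.655; C₋=(6.4134,-5.7262) cross=-55.655
  mode + wants cross > 0 → take C=(6.0672,5.3667) (cross=55.655)
ex = (C−B)/|BC| = (0.5845,0.8114); ey = (-0.8114,0.5845)
P = B + 2.70·ex + 0.90·ey = (2.8234,2.4039)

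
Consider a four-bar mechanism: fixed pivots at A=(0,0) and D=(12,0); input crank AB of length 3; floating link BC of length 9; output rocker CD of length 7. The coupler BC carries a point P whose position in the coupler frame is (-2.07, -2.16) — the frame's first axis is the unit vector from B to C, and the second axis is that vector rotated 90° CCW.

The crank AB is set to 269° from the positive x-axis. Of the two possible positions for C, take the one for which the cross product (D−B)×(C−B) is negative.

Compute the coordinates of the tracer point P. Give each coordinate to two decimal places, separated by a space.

-2.73 -4.34

A=(0,0), D=(12.00,0)
B = A + 3.00·(cos269°, sin269°) = (-0.0524, -2.9995)
|BD| = 12.4200
circle(B,9.00) ∩ circle(D,7.00): a=7.4982, h=4.9776
  candidates: C₊=(6.0218,3.6416) cross=61.822; C₋=(8.4261,-6.0189) cross=-61.822
  mode - wants cross < 0 → take C=(8.4261,-6.0189) (cross=-61.822)
ex = (C−B)/|BC| = (0.9420,-0.3355); ey = (0.3355,0.9420)
P = B + -2.07·ex + -2.16·ey = (-2.7270,-4.3399)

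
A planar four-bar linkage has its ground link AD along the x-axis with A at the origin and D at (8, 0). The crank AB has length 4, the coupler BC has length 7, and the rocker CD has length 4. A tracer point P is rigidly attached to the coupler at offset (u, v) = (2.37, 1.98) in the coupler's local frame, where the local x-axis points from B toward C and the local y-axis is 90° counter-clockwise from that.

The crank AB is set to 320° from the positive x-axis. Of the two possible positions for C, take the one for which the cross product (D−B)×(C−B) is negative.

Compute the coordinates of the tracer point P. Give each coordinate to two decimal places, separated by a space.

5.67 -0.91

A=(0,0), D=(8.00,0)
B = A + 4.00·(cos320°, sin320°) = (3.0642, -2.5712)
|BD| = 5.5654
circle(B,7.00) ∩ circle(D,4.00): a=5.7474, h=3.9959
  candidates: C₊=(6.3154,3.6280) cross=22.238; C₋=(10.0076,-3.4597) cross=-22.238
  mode - wants cross < 0 → take C=(10.0076,-3.4597) (cross=-22.238)
ex = (C−B)/|BC| = (0.9919,-0.1269); ey = (0.1269,0.9919)
P = B + 2.37·ex + 1.98·ey = (5.6663,-0.9080)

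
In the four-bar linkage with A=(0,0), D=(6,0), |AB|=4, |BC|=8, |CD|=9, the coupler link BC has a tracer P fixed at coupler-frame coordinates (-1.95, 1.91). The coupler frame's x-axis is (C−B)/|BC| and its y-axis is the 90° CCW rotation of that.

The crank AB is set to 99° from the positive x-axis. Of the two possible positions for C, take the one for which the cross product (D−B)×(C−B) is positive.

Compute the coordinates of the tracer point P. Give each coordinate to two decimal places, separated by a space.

-3.34 4.21

A=(0,0), D=(6.00,0)
B = A + 4.00·(cos99°, sin99°) = (-0.6257, 3.9508)
|BD| = 7.7142
circle(B,8.00) ∩ circle(D,9.00): a=2.7552, h=7.5106
  candidates: C₊=(5.5872,8.9905) cross=57.938; C₋=(-2.1057,-3.9112) cross=-57.938
  mode + wants cross > 0 → take C=(5.5872,8.9905) (cross=57.938)
ex = (C−B)/|BC| = (0.7766,0.6300); ey = (-0.6300,0.7766)
P = B + -1.95·ex + 1.91·ey = (-3.3434,4.2056)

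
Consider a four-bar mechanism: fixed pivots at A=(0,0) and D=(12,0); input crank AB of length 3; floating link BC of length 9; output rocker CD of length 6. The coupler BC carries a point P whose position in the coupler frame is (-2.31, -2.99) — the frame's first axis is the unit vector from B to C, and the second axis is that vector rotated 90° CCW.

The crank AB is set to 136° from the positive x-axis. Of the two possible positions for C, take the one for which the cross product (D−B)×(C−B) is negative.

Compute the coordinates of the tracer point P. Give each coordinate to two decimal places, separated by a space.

A=(0,0), D=(12.00,0)
B = A + 3.00·(cos136°, sin136°) = (-2.1580, 2.0840)
|BD| = 14.3106
circle(B,9.00) ∩ circle(D,6.00): a=8.7276, h=2.1977
  candidates: C₊=(6.7965,2.9873) cross=31.450; C₋=(6.1565,-1.3612) cross=-31.450
  mode - wants cross < 0 → take C=(6.1565,-1.3612) (cross=-31.450)
ex = (C−B)/|BC| = (0.9238,-0.3828); ey = (0.3828,0.9238)
P = B + -2.31·ex + -2.99·ey = (-5.4366,0.2060)

-5.44 0.21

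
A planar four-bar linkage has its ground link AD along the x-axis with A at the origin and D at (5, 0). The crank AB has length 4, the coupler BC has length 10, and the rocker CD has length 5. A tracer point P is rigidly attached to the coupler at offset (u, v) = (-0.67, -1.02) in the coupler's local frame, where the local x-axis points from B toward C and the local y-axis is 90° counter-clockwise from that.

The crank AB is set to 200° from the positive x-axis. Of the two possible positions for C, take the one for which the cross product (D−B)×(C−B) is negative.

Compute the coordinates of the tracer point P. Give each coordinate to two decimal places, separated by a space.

-4.75 -2.08

A=(0,0), D=(5.00,0)
B = A + 4.00·(cos200°, sin200°) = (-3.7588, -1.3681)
|BD| = 8.8650
circle(B,10.00) ∩ circle(D,5.00): a=8.6626, h=4.9959
  candidates: C₊=(4.0291,4.9048) cross=44.289; C₋=(5.5711,-4.9673) cross=-44.289
  mode - wants cross < 0 → take C=(5.5711,-4.9673) (cross=-44.289)
ex = (C−B)/|BC| = (0.9330,-0.3599); ey = (0.3599,0.9330)
P = B + -0.67·ex + -1.02·ey = (-4.7510,-2.0786)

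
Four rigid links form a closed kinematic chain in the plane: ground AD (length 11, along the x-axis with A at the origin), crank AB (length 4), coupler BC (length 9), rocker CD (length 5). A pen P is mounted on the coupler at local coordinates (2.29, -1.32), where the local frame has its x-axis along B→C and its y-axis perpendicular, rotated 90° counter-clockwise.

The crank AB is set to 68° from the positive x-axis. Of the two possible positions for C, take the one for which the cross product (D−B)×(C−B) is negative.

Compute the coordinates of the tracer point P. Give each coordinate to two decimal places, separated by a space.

1.93 1.10

A=(0,0), D=(11.00,0)
B = A + 4.00·(cos68°, sin68°) = (1.4984, 3.7087)
|BD| = 10.1997
circle(B,9.00) ∩ circle(D,5.00): a=7.8450, h=4.4108
  candidates: C₊=(10.4103,4.9651) cross=44.989; C₋=(7.2027,-3.2527) cross=-44.989
  mode - wants cross < 0 → take C=(7.2027,-3.2527) (cross=-44.989)
ex = (C−B)/|BC| = (0.6338,-0.7735); ey = (0.7735,0.6338)
P = B + 2.29·ex + -1.32·ey = (1.9288,1.1008)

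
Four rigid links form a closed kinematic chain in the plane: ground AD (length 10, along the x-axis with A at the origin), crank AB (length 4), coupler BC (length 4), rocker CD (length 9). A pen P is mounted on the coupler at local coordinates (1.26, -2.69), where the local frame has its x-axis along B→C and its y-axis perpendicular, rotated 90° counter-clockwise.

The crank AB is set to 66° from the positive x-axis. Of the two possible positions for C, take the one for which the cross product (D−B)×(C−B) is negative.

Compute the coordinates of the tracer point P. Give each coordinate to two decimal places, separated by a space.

A=(0,0), D=(10.00,0)
B = A + 4.00·(cos66°, sin66°) = (1.6269, 3.6542)
|BD| = 9.1357
circle(B,4.00) ∩ circle(D,9.00): a=1.0104, h=3.8703
  candidates: C₊=(4.1011,6.7972) cross=35.358; C₋=(1.0049,-0.2972) cross=-35.358
  mode - wants cross < 0 → take C=(1.0049,-0.2972) (cross=-35.358)
ex = (C−B)/|BC| = (-0.1555,-0.9878); ey = (0.9878,-0.1555)
P = B + 1.26·ex + -2.69·ey = (-1.2263,2.8278)

-1.23 2.83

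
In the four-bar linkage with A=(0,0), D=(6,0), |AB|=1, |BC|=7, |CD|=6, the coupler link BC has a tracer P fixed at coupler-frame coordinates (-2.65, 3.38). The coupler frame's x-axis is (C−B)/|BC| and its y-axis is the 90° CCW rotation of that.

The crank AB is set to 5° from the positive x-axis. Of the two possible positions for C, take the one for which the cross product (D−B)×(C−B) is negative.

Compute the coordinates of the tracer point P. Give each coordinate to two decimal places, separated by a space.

2.47 4.12

A=(0,0), D=(6.00,0)
B = A + 1.00·(cos5°, sin5°) = (0.9962, 0.0872)
|BD| = 5.0046
circle(B,7.00) ∩ circle(D,6.00): a=3.8011, h=5.8781
  candidates: C₊=(4.8991,5.8981) cross=29.417; C₋=(4.6943,-5.8562) cross=-29.417
  mode - wants cross < 0 → take C=(4.6943,-5.8562) (cross=-29.417)
ex = (C−B)/|BC| = (0.5283,-0.8491); ey = (0.8491,0.5283)
P = B + -2.65·ex + 3.38·ey = (2.4660,4.1228)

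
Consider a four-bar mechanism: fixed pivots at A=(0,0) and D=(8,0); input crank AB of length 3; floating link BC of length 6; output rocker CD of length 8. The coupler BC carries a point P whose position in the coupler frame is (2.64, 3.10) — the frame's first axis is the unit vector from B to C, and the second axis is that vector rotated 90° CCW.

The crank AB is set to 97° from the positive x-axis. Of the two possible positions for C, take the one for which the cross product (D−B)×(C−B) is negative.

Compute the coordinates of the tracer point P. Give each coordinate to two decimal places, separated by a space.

A=(0,0), D=(8.00,0)
B = A + 3.00·(cos97°, sin97°) = (-0.3656, 2.9776)
|BD| = 8.8797
circle(B,6.00) ∩ circle(D,8.00): a=2.8632, h=5.2727
  candidates: C₊=(4.1000,6.9850) cross=46.821; C₋=(0.5638,-2.9499) cross=-46.821
  mode - wants cross < 0 → take C=(0.5638,-2.9499) (cross=-46.821)
ex = (C−B)/|BC| = (0.1549,-0.9879); ey = (0.9879,0.1549)
P = B + 2.64·ex + 3.10·ey = (3.1059,0.8497)

3.11 0.85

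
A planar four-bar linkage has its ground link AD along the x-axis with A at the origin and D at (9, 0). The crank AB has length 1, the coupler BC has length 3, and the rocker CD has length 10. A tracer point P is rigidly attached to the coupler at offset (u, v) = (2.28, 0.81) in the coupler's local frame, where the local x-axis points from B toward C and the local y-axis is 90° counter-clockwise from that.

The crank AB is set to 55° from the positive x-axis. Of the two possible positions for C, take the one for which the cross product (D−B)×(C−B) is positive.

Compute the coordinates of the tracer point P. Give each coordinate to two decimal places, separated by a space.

-0.86 2.77

A=(0,0), D=(9.00,0)
B = A + 1.00·(cos55°, sin55°) = (0.5736, 0.8192)
|BD| = 8.4661
circle(B,3.00) ∩ circle(D,10.00): a=-1.1413, h=2.7744
  candidates: C₊=(-0.2939,3.6910) cross=23.489; C₋=(-0.8308,-1.8318) cross=-23.489
  mode + wants cross > 0 → take C=(-0.2939,3.6910) (cross=23.489)
ex = (C−B)/|BC| = (-0.2892,0.9573); ey = (-0.9573,-0.2892)
P = B + 2.28·ex + 0.81·ey = (-0.8611,2.7675)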